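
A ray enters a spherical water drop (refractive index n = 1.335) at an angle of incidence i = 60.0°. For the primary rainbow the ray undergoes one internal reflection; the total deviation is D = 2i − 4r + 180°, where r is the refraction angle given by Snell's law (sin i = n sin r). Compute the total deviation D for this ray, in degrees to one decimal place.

138.2°

sin r = sin 60.0° / 1.335 = 0.8660/1.335 = 0.6487; r = 40.44°.
D = 2·60.0° − 4·40.44° + 180° = 120.00° − 161.78° + 180° = 138.22°.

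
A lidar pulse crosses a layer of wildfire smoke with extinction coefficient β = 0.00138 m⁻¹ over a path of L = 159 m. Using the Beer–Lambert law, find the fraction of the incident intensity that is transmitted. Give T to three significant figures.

0.803

τ = β·L = 0.00138 × 159 = 0.2194.
T = exp(−0.2194) = 0.8030.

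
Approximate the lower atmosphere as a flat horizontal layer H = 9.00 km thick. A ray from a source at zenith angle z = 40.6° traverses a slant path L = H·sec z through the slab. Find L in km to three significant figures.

sec z = 1/cos 40.6° = 1.3171.
L = 9.00 × 1.3171 = 11.853 km.

11.9 km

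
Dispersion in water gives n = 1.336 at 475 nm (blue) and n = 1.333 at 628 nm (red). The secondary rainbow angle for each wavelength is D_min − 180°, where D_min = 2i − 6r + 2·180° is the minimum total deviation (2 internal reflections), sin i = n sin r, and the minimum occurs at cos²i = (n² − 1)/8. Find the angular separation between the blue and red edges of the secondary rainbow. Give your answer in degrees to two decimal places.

At 475 nm (n = 1.336): cos²i = 0.09811 → i = 71.746°, r = 45.303°, D_min = 231.674°, rainbow angle = 51.674°.
At 628 nm (n = 1.333): cos²i = 0.09711 → i = 71.843°, r = 45.466°, D_min = 230.891°, rainbow angle = 50.891°.
Angular width = |51.674° − 50.891°| = 0.783°.

0.78°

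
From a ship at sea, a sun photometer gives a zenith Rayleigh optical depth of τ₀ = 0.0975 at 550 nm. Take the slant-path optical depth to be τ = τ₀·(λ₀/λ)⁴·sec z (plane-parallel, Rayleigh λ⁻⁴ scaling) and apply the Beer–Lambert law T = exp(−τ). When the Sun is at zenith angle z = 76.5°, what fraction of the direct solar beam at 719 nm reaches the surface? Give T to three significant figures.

sec 76.5° = 4.2837.
τ = 0.0975 × (550/719)⁴ × 4.2837 = 0.0975 × 0.3424 × 4.2837 = 0.1430.
T = exp(−0.1430) = 0.8667.

0.867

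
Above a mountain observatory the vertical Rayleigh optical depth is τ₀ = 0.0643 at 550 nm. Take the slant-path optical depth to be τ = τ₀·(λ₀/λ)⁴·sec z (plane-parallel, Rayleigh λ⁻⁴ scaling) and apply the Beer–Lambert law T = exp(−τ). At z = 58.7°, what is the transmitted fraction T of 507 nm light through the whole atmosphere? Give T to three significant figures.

sec 58.7° = 1.9249.
τ = 0.0643 × (550/507)⁴ × 1.9249 = 0.0643 × 1.3849 × 1.9249 = 0.1714.
T = exp(−0.1714) = 0.8425.

0.842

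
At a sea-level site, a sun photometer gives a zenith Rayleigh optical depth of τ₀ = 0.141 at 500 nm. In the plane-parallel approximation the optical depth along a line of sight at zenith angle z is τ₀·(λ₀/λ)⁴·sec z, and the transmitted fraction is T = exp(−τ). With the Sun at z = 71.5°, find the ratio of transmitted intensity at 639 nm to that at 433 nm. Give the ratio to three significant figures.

1.87

Airmass: sec 71.5° = 3.1515.
τ(639 nm) = 0.141 × (500/639)⁴ × 3.1515 = 0.141 × 0.3749 × 3.1515 = 0.1666.
τ(433 nm) = 0.141 × (500/433)⁴ × 3.1515 = 0.141 × 1.7780 × 3.1515 = 0.7901.
T(639)/T(433) = exp(τ_B − τ_A) = exp(0.6235) = 1.8654.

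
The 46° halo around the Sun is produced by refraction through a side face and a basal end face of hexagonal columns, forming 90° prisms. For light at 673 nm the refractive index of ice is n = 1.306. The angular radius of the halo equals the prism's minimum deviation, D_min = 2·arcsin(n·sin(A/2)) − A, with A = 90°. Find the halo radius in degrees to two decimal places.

n·sin(A/2) = 1.306 × sin 45° = 1.306 × 0.7071 = 0.9235.
D_min = 2·arcsin(0.9235) − 90° = 2 × 67.440° − 90° = 44.881°.

44.88°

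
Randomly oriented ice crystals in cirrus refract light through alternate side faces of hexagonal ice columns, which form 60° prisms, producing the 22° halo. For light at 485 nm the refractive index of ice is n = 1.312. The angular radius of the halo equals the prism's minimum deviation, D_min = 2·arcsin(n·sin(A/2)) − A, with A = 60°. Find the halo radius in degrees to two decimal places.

n·sin(A/2) = 1.312 × sin 30° = 1.312 × 0.5000 = 0.6560.
D_min = 2·arcsin(0.6560) − 60° = 2 × 40.996° − 60° = 21.991°.

21.99°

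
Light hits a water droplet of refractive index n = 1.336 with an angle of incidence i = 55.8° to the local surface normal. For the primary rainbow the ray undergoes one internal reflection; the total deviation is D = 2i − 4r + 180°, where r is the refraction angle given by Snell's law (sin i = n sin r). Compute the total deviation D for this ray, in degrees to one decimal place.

sin r = sin 55.8° / 1.336 = 0.8271/1.336 = 0.6191; r = 38.25°.
D = 2·55.8° − 4·38.25° + 180° = 111.60° − 152.99° + 180° = 138.61°.

138.6°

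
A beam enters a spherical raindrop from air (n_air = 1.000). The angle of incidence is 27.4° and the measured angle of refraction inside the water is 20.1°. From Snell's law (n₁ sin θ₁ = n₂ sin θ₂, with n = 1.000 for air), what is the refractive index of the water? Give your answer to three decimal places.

n = sin θ_i / sin θ_r = sin 27.4° / sin 20.1° = 0.4602 / 0.3437 = 1.3391.

1.339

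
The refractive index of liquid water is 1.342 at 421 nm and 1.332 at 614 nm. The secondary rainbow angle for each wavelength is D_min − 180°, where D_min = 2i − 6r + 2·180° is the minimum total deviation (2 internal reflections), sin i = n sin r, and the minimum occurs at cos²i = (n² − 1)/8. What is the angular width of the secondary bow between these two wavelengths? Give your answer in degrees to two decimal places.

2.59°

At 421 nm (n = 1.342): cos²i = 0.10012 → i = 71.554°, r = 44.981°, D_min = 233.222°, rainbow angle = 53.222°.
At 614 nm (n = 1.332): cos²i = 0.09678 → i = 71.875°, r = 45.520°, D_min = 230.628°, rainbow angle = 50.628°.
Angular width = |53.222° − 50.628°| = 2.594°.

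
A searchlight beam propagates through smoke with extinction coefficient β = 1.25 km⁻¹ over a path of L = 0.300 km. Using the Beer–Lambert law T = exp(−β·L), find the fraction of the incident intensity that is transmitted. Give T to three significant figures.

0.687

τ = β·L = 1.25 × 0.300 = 0.3750.
T = exp(−0.3750) = 0.6873.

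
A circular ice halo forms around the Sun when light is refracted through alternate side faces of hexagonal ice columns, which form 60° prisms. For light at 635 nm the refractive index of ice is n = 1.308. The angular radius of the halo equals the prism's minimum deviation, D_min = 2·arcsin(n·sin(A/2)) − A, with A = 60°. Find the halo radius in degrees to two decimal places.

21.69°

n·sin(A/2) = 1.308 × sin 30° = 1.308 × 0.5000 = 0.6540.
D_min = 2·arcsin(0.6540) − 60° = 2 × 40.844° − 60° = 21.688°.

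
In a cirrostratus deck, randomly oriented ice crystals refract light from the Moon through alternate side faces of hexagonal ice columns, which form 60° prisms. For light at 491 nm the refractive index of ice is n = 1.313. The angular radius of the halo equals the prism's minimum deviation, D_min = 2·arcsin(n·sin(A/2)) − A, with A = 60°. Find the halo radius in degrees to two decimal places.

22.07°

n·sin(A/2) = 1.313 × sin 30° = 1.313 × 0.5000 = 0.6565.
D_min = 2·arcsin(0.6565) − 60° = 2 × 41.033° − 60° = 22.067°.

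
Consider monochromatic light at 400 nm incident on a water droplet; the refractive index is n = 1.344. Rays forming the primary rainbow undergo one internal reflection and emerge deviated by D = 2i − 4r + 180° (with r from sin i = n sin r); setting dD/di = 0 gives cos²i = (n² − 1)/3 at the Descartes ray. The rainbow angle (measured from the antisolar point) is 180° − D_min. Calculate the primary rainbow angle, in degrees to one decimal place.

40.5°

cos²i = (1.80634 − 1)/3 = 0.26878; i = arccos(0.51844) = 58.772°.
sin r = sin 58.772°/1.344 = 0.63625; r = 39.512°.
D_min = 2·58.772° − 4·39.512° + 180° = 139.495°.
Rainbow angle = 180° − D_min = 40.505°.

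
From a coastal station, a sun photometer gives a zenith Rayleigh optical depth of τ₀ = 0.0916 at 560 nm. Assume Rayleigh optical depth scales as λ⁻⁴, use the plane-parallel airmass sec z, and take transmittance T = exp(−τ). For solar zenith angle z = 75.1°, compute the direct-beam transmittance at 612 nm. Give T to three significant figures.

sec 75.1° = 3.8890.
τ = 0.0916 × (560/612)⁴ × 3.8890 = 0.0916 × 0.7010 × 3.8890 = 0.2497.
T = exp(−0.2497) = 0.7790.

0.779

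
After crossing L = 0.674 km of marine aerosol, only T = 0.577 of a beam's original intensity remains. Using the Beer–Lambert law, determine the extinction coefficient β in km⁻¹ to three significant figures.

0.816 km⁻¹

Beer–Lambert: T = exp(−βL) ⇒ β = −ln(T)/L = −ln(0.577)/0.674 = 0.5499/0.674 = 0.8159 km⁻¹.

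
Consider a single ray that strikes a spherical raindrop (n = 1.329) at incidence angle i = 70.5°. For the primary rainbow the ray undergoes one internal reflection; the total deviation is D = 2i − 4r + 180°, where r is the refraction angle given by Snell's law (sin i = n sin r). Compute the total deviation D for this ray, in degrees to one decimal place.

sin r = sin 70.5° / 1.329 = 0.9426/1.329 = 0.7093; r = 45.18°.
D = 2·70.5° − 4·45.18° + 180° = 141.00° − 180.71° + 180° = 140.29°.

140.3°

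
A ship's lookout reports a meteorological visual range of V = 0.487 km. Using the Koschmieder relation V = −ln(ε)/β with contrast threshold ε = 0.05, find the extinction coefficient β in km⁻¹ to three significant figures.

6.15 km⁻¹

β = −ln(0.05) / V = 2.996 / 0.487 = 6.1514 km⁻¹.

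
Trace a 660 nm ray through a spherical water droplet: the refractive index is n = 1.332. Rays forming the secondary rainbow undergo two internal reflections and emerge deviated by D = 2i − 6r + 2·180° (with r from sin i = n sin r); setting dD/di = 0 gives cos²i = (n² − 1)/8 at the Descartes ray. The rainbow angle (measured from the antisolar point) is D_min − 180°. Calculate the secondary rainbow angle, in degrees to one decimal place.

50.6°

cos²i = (1.77422 − 1)/8 = 0.09678; i = arccos(0.31109) = 71.875°.
sin r = sin 71.875°/1.332 = 0.71350; r = 45.520°.
D_min = 2·71.875° − 6·45.520° + 360° = 230.628°.
Rainbow angle = D_min − 180° = 50.628°.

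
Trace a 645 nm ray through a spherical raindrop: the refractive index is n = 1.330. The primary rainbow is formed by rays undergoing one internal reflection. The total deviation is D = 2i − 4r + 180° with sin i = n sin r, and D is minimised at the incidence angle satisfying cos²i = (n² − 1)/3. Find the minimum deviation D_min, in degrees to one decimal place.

cos²i = (1.76890 − 1)/3 = 0.25630; i = arccos(0.50626) = 59.585°.
sin r = sin 59.585°/1.330 = 0.64841; r = 40.422°.
D_min = 2·59.585° − 4·40.422° + 180° = 137.484°.

137.5°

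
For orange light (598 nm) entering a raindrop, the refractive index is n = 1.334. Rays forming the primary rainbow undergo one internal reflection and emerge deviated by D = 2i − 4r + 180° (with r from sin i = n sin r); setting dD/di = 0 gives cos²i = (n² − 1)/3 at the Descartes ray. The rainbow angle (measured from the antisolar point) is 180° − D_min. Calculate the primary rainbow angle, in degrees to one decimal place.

cos²i = (1.77956 − 1)/3 = 0.25985; i = arccos(0.50976) = 59.352°.
sin r = sin 59.352°/1.334 = 0.64492; r = 40.159°.
D_min = 2·59.352° − 4·40.159° + 180° = 138.067°.
Rainbow angle = 180° − D_min = 41.933°.

41.9°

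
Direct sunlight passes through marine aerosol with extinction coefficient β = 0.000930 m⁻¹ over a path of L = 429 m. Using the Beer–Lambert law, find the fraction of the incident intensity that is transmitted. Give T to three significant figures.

0.671

τ = β·L = 0.000930 × 429 = 0.3990.
T = exp(−0.3990) = 0.6710.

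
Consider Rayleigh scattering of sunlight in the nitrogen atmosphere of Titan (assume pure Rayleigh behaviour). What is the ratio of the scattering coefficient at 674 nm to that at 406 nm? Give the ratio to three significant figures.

Rayleigh scattering ∝ λ⁻⁴, so the ratio of coefficients is the inverse fourth power of the wavelength ratio.
σ(674)/σ(406) = (406/674)⁴ = (0.6024)⁴ = 0.1317.

0.132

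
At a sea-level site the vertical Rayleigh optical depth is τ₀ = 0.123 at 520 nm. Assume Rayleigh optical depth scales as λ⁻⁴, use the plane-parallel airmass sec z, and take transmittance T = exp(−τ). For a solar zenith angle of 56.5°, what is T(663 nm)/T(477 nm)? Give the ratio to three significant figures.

Airmass: sec 56.5° = 1.8118.
τ(663 nm) = 0.123 × (520/663)⁴ × 1.8118 = 0.123 × 0.3784 × 1.8118 = 0.0843.
τ(477 nm) = 0.123 × (520/477)⁴ × 1.8118 = 0.123 × 1.4123 × 1.8118 = 0.3147.
T(663)/T(477) = exp(τ_B − τ_A) = exp(0.2304) = 1.2591.

1.26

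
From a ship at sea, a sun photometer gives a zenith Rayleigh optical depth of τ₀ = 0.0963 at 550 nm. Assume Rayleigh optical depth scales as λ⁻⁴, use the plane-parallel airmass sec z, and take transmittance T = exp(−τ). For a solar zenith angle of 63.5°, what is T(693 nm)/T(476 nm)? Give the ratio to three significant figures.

Airmass: sec 63.5° = 2.2412.
τ(693 nm) = 0.0963 × (550/693)⁴ × 2.2412 = 0.0963 × 0.3968 × 2.2412 = 0.0856.
τ(476 nm) = 0.0963 × (550/476)⁴ × 2.2412 = 0.0963 × 1.7825 × 2.2412 = 0.3847.
T(693)/T(476) = exp(τ_B − τ_A) = exp(0.2991) = 1.3486.

1.35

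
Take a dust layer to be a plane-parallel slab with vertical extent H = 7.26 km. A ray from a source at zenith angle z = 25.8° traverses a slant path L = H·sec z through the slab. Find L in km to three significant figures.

sec z = 1/cos 25.8° = 1.1107.
L = 7.26 × 1.1107 = 8.064 km.

8.06 km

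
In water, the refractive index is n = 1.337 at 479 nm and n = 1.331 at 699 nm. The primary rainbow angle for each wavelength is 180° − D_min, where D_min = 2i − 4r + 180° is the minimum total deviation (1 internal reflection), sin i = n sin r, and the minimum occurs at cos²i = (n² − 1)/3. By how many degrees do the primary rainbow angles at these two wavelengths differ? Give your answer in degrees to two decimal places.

0.87°

At 479 nm (n = 1.337): cos²i = 0.26252 → i = 59.178°, r = 39.964°, D_min = 138.500°, rainbow angle = 41.500°.
At 699 nm (n = 1.331): cos²i = 0.25719 → i = 59.527°, r = 40.356°, D_min = 137.630°, rainbow angle = 42.370°.
Angular width = |41.500° − 42.370°| = 0.870°.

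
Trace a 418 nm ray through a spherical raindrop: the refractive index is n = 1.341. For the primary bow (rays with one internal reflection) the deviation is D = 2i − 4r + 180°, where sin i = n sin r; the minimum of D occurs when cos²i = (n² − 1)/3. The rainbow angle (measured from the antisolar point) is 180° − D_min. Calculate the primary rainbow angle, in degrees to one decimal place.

40.9°

cos²i = (1.79828 − 1)/3 = 0.26609; i = arccos(0.51584) = 58.946°.
sin r = sin 58.946°/1.341 = 0.63884; r = 39.705°.
D_min = 2·58.946° − 4·39.705° + 180° = 139.071°.
Rainbow angle = 180° − D_min = 40.929°.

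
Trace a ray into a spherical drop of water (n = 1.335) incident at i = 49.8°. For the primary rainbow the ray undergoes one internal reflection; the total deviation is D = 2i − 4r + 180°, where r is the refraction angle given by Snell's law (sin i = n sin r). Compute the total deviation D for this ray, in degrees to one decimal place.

sin r = sin 49.8° / 1.335 = 0.7638/1.335 = 0.5721; r = 34.90°.
D = 2·49.8° − 4·34.90° + 180° = 99.60° − 139.60° + 180° = 140.00°.

140.0°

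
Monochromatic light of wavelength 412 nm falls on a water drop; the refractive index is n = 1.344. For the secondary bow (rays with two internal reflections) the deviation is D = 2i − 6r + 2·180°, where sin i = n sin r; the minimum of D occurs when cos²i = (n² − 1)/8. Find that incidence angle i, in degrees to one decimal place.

71.5°

cos²i = (1.344² − 1)/8 = (1.80634 − 1)/8 = 0.10079.
cos i = 0.31748, so i = 71.490°.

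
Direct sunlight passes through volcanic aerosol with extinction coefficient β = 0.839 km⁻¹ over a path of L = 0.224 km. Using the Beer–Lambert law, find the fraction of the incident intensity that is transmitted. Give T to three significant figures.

0.829

τ = β·L = 0.839 × 0.224 = 0.1879.
T = exp(−0.1879) = 0.8287.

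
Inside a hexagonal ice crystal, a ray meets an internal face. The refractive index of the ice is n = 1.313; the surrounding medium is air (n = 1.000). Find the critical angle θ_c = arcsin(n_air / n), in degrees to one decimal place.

49.6°

sin θ_c = n_air / n = 1.000 / 1.313 = 0.7616.
θ_c = arcsin(0.7616) = 49.61°.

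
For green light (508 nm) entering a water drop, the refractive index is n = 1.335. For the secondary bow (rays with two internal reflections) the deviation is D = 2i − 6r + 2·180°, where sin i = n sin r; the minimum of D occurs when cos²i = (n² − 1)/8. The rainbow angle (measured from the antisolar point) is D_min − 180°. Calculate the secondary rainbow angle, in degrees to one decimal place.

51.4°

cos²i = (1.78222 − 1)/8 = 0.09778; i = arccos(0.31269) = 71.778°.
sin r = sin 71.778°/1.335 = 0.71150; r = 45.357°.
D_min = 2·71.778° − 6·45.357° + 360° = 231.414°.
Rainbow angle = D_min − 180° = 51.414°.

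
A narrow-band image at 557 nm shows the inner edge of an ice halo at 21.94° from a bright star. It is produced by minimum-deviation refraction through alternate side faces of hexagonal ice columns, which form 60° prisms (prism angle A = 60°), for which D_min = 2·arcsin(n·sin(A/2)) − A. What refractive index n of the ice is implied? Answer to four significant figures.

Rearranging: n = sin((D_min + A)/2) / sin(A/2).
(D_min + A)/2 = (21.94° + 60°)/2 = 40.970°.
n = sin 40.970° / sin 30° = 0.6557 / 0.5000 = 1.3113.

1.311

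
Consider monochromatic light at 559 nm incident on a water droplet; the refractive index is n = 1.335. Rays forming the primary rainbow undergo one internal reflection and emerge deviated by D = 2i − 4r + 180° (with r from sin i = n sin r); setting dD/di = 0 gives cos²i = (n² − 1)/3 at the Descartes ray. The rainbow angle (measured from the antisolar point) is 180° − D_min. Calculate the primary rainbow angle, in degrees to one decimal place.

cos²i = (1.78222 − 1)/3 = 0.26074; i = arccos(0.51063) = 59.294°.
sin r = sin 59.294°/1.335 = 0.64405; r = 40.094°.
D_min = 2·59.294° − 4·40.094° + 180° = 138.212°.
Rainbow angle = 180° − D_min = 41.788°.

41.8°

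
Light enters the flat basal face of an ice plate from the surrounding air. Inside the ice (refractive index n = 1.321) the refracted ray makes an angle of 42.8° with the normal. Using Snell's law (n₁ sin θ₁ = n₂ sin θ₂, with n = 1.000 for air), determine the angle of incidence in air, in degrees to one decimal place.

Snell: sin θ_i = n · sin θ_r = 1.321 × sin 42.8° = 1.321 × 0.6794 = 0.8975.
θ_i = arcsin(0.8975) = 63.84°.

63.8°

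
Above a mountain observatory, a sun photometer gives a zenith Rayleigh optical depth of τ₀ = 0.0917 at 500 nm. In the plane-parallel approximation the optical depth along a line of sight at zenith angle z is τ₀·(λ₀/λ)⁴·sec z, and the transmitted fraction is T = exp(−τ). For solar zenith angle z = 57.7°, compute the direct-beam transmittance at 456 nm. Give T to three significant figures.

0.780

sec 57.7° = 1.8714.
τ = 0.0917 × (500/456)⁴ × 1.8714 = 0.0917 × 1.4455 × 1.8714 = 0.2481.
T = exp(−0.2481) = 0.7803.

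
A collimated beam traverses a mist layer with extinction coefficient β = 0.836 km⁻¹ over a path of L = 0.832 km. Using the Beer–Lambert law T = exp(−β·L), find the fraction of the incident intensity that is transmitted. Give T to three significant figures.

τ = β·L = 0.836 × 0.832 = 0.6956.
T = exp(−0.6956) = 0.4988.

0.499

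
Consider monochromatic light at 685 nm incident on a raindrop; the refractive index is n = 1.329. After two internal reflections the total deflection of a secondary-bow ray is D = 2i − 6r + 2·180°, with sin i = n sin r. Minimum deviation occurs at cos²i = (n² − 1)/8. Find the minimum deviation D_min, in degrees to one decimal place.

229.8°

cos²i = (1.76624 − 1)/8 = 0.09578; i = arccos(0.30948) = 71.972°.
sin r = sin 71.972°/1.329 = 0.71550; r = 45.685°.
D_min = 2·71.972° − 6·45.685° + 360° = 229.837°.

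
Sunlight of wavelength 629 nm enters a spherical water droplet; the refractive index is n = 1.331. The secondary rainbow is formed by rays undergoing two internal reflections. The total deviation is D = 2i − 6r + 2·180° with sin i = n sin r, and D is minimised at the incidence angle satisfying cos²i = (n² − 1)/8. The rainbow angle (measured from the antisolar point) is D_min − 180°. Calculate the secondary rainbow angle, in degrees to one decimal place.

cos²i = (1.77156 − 1)/8 = 0.09645; i = arccos(0.31056) = 71.907°.
sin r = sin 71.907°/1.331 = 0.71417; r = 45.575°.
D_min = 2·71.907° − 6·45.575° + 360° = 230.365°.
Rainbow angle = D_min − 180° = 50.365°.

50.4°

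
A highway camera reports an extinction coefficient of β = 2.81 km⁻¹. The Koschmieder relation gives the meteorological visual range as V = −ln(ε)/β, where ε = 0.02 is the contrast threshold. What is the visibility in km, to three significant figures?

V = −ln(0.02) / 2.81 = 3.912 / 2.81 = 1.3922 km.

1.39 km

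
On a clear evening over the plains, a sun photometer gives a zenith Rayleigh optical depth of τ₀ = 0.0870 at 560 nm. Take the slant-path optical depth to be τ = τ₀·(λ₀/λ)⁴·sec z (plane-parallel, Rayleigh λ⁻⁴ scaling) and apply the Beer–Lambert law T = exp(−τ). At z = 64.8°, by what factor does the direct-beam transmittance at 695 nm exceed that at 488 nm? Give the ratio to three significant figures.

1.31

Airmass: sec 64.8° = 2.3486.
τ(695 nm) = 0.0870 × (560/695)⁴ × 2.3486 = 0.0870 × 0.4215 × 2.3486 = 0.0861.
τ(488 nm) = 0.0870 × (560/488)⁴ × 2.3486 = 0.0870 × 1.7341 × 2.3486 = 0.3543.
T(695)/T(488) = exp(τ_B − τ_A) = exp(0.2682) = 1.3076.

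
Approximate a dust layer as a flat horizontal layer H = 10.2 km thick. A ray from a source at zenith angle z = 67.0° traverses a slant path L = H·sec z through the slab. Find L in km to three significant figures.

26.1 km

sec z = 1/cos 67.0° = 2.5593.
L = 10.2 × 2.5593 = 26.105 km.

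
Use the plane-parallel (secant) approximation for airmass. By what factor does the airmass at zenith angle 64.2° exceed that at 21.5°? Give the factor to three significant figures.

X(64.2°)/X(21.5°) = sec 64.2° / sec 21.5° = cos 21.5° / cos 64.2° = 0.9304/0.4352 = 2.1378.

2.14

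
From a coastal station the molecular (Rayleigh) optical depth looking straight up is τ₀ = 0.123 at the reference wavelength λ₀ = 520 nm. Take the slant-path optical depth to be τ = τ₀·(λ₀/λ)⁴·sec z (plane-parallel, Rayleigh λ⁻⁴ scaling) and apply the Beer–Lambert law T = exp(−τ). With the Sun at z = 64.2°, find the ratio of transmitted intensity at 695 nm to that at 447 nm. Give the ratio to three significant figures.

Airmass: sec 64.2° = 2.2976.
τ(695 nm) = 0.123 × (520/695)⁴ × 2.2976 = 0.123 × 0.3134 × 2.2976 = 0.0886.
τ(447 nm) = 0.123 × (520/447)⁴ × 2.2976 = 0.123 × 1.8314 × 2.2976 = 0.5176.
T(695)/T(447) = exp(τ_B − τ_A) = exp(0.4290) = 1.5357.

1.54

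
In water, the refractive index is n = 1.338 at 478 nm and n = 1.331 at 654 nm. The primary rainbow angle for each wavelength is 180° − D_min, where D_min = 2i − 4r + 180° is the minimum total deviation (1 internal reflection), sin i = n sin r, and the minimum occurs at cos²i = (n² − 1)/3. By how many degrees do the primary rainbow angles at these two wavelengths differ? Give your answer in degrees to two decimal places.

At 478 nm (n = 1.338): cos²i = 0.26341 → i = 59.120°, r = 39.899°, D_min = 138.643°, rainbow angle = 41.357°.
At 654 nm (n = 1.331): cos²i = 0.25719 → i = 59.527°, r = 40.356°, D_min = 137.630°, rainbow angle = 42.370°.
Angular width = |41.357° − 42.370°| = 1.013°.

1.01°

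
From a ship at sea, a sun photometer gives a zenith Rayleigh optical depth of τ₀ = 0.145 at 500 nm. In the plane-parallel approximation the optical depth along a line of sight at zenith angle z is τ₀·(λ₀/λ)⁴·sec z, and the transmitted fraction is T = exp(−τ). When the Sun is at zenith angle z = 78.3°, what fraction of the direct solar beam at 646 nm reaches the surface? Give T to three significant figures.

0.774

sec 78.3° = 4.9313.
τ = 0.145 × (500/646)⁴ × 4.9313 = 0.145 × 0.3589 × 4.9313 = 0.2566.
T = exp(−0.2566) = 0.7737.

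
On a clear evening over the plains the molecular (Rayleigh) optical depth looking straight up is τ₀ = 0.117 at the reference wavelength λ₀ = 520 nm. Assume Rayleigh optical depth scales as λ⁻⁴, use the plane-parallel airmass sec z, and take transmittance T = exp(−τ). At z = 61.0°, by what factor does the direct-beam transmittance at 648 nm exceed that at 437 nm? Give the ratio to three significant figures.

1.47

Airmass: sec 61.0° = 2.0627.
τ(648 nm) = 0.117 × (520/648)⁴ × 2.0627 = 0.117 × 0.4147 × 2.0627 = 0.1001.
τ(437 nm) = 0.117 × (520/437)⁴ × 2.0627 = 0.117 × 2.0049 × 2.0627 = 0.4838.
T(648)/T(437) = exp(τ_B − τ_A) = exp(0.3838) = 1.4678.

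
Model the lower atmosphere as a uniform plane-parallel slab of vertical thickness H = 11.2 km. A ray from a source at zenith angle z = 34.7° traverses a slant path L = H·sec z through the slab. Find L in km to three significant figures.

sec z = 1/cos 34.7° = 1.2163.
L = 11.2 × 1.2163 = 13.623 km.

13.6 km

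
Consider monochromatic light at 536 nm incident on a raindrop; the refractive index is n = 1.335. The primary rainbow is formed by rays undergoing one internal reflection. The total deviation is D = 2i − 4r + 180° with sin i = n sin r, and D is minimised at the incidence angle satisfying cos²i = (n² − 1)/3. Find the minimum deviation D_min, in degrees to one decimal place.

138.2°

cos²i = (1.78222 − 1)/3 = 0.26074; i = arccos(0.51063) = 59.294°.
sin r = sin 59.294°/1.335 = 0.64405; r = 40.094°.
D_min = 2·59.294° − 4·40.094° + 180° = 138.212°.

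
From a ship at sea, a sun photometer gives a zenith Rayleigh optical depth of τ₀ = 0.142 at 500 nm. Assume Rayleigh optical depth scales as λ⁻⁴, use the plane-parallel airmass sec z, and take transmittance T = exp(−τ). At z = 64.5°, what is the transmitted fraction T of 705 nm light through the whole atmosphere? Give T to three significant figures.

0.920

sec 64.5° = 2.3228.
τ = 0.142 × (500/705)⁴ × 2.3228 = 0.142 × 0.2530 × 2.3228 = 0.0835.
T = exp(−0.0835) = 0.9199.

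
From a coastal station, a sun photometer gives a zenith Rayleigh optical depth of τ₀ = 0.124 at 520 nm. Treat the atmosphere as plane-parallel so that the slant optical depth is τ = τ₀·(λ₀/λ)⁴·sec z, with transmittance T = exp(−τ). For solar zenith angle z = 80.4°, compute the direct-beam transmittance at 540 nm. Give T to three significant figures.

0.528

sec 80.4° = 5.9963.
τ = 0.124 × (520/540)⁴ × 5.9963 = 0.124 × 0.8599 × 5.9963 = 0.6394.
T = exp(−0.6394) = 0.5276.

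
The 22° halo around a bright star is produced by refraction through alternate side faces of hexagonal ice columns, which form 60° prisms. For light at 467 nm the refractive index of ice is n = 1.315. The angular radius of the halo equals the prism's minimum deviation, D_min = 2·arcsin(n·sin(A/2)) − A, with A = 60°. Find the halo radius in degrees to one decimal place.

22.2°

n·sin(A/2) = 1.315 × sin 30° = 1.315 × 0.5000 = 0.6575.
D_min = 2·arcsin(0.6575) − 60° = 2 × 41.109° − 60° = 22.219°.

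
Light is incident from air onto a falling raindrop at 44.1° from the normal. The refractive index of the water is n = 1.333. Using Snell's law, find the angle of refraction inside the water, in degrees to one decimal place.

Snell: sin θ_r = sin θ_i / n = sin 44.1° / 1.333 = 0.6959 / 1.333 = 0.5221.
θ_r = arcsin(0.5221) = 31.47°.

31.5°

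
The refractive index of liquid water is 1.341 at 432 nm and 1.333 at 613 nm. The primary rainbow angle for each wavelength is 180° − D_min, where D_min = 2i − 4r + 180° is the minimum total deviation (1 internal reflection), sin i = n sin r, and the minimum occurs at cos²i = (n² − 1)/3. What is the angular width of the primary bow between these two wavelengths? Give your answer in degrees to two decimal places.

At 432 nm (n = 1.341): cos²i = 0.26609 → i = 58.946°, r = 39.705°, D_min = 139.071°, rainbow angle = 40.929°.
At 613 nm (n = 1.333): cos²i = 0.25896 → i = 59.410°, r = 40.225°, D_min = 137.922°, rainbow angle = 42.078°.
Angular width = |40.929° − 42.078°| = 1.149°.

1.15°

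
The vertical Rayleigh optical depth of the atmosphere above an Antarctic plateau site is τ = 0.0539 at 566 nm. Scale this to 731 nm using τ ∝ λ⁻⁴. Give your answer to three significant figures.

τ(731 nm) = τ(566 nm) × (566/731)⁴ = 0.0539 × (0.7743)⁴ = 0.0539 × 0.3594 = 0.0194.

0.0194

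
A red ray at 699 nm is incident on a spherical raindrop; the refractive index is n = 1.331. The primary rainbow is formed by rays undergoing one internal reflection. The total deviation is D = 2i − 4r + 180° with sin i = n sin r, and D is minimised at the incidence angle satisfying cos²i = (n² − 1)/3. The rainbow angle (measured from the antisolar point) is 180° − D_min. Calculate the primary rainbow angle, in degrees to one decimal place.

42.4°

cos²i = (1.77156 − 1)/3 = 0.25719; i = arccos(0.50714) = 59.527°.
sin r = sin 59.527°/1.331 = 0.64753; r = 40.356°.
D_min = 2·59.527° − 4·40.356° + 180° = 137.630°.
Rainbow angle = 180° − D_min = 42.370°.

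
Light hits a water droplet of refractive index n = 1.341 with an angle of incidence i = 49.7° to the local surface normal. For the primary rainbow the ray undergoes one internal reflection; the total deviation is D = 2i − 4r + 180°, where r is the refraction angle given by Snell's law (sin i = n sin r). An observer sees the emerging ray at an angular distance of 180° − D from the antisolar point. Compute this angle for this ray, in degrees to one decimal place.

39.2°

sin r = sin 49.7° / 1.341 = 0.7627/1.341 = 0.5687; r = 34.66°.
D = 2·49.7° − 4·34.66° + 180° = 99.40° − 138.65° + 180° = 140.75°.
Angle from antisolar point = 180° − D = 39.25°.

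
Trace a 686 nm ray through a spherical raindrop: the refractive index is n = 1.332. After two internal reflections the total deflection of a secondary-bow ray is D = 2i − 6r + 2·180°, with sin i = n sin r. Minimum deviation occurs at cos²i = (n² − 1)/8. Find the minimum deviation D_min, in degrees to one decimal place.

230.6°

cos²i = (1.77422 − 1)/8 = 0.09678; i = arccos(0.31109) = 71.875°.
sin r = sin 71.875°/1.332 = 0.71350; r = 45.520°.
D_min = 2·71.875° − 6·45.520° + 360° = 230.628°.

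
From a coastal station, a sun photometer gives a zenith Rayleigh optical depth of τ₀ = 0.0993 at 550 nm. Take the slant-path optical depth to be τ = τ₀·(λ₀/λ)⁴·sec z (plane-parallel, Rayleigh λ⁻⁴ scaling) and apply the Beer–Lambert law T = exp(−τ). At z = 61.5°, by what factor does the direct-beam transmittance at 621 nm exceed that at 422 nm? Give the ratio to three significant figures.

Airmass: sec 61.5° = 2.0957.
τ(621 nm) = 0.0993 × (550/621)⁴ × 2.0957 = 0.0993 × 0.6153 × 2.0957 = 0.1280.
τ(422 nm) = 0.0993 × (550/422)⁴ × 2.0957 = 0.0993 × 2.8854 × 2.0957 = 0.6005.
T(621)/T(422) = exp(τ_B − τ_A) = exp(0.4724) = 1.6039.

1.60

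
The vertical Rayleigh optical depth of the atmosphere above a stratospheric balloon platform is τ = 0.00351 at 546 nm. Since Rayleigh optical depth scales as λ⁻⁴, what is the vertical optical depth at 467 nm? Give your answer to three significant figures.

0.00656

τ(467 nm) = τ(546 nm) × (546/467)⁴ = 0.00351 × (1.1692)⁴ = 0.00351 × 1.8685 = 0.0066.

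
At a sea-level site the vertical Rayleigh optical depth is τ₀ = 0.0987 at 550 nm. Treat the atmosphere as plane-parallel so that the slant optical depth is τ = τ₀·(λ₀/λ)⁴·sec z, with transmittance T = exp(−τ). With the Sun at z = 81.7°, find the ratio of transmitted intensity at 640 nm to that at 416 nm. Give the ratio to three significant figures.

Airmass: sec 81.7° = 6.9273.
τ(640 nm) = 0.0987 × (550/640)⁴ × 6.9273 = 0.0987 × 0.5454 × 6.9273 = 0.3729.
τ(416 nm) = 0.0987 × (550/416)⁴ × 6.9273 = 0.0987 × 3.0555 × 6.9273 = 2.0891.
T(640)/T(416) = exp(τ_B − τ_A) = exp(1.7162) = 5.5632.

5.56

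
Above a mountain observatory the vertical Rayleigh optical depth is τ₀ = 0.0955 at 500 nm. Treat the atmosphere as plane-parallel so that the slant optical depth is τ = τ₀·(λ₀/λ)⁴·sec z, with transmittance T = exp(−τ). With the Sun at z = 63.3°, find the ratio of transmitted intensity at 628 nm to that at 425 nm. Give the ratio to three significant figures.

1.38

Airmass: sec 63.3° = 2.2256.
τ(628 nm) = 0.0955 × (500/628)⁴ × 2.2256 = 0.0955 × 0.4018 × 2.2256 = 0.0854.
τ(425 nm) = 0.0955 × (500/425)⁴ × 2.2256 = 0.0955 × 1.9157 × 2.2256 = 0.4072.
T(628)/T(425) = exp(τ_B − τ_A) = exp(0.3218) = 1.3796.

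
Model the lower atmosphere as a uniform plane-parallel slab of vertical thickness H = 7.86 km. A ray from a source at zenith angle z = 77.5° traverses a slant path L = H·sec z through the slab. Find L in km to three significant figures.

36.3 km

sec z = 1/cos 77.5° = 4.6202.
L = 7.86 × 4.6202 = 36.315 km.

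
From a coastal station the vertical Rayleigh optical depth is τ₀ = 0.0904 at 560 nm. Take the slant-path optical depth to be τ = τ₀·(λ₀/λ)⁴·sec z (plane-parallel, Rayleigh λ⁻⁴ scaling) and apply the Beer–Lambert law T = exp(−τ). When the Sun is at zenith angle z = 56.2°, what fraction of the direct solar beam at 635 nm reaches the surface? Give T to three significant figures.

0.906

sec 56.2° = 1.7976.
τ = 0.0904 × (560/635)⁴ × 1.7976 = 0.0904 × 0.6049 × 1.7976 = 0.0983.
T = exp(−0.0983) = 0.9064.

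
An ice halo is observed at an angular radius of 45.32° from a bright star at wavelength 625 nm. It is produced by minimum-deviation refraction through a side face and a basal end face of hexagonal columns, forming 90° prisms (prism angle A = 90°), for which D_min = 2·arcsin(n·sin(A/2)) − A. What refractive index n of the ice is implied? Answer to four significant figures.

1.308

Rearranging: n = sin((D_min + A)/2) / sin(A/2).
(D_min + A)/2 = (45.32° + 90°)/2 = 67.660°.
n = sin 67.660° / sin 45° = 0.9249 / 0.7071 = 1.3081.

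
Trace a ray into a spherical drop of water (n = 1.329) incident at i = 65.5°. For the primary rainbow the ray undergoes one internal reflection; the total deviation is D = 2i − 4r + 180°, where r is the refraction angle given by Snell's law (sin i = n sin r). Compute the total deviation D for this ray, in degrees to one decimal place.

sin r = sin 65.5° / 1.329 = 0.9100/1.329 = 0.6847; r = 43.21°.
D = 2·65.5° − 4·43.21° + 180° = 131.00° − 172.85° + 180° = 138.15°.

138.2°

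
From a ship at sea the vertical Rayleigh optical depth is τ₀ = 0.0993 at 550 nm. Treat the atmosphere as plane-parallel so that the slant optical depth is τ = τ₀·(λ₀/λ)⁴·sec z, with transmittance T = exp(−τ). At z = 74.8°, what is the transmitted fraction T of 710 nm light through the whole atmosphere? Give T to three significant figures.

0.873

sec 74.8° = 3.8140.
τ = 0.0993 × (550/710)⁴ × 3.8140 = 0.0993 × 0.3601 × 3.8140 = 0.1364.
T = exp(−0.1364) = 0.8725.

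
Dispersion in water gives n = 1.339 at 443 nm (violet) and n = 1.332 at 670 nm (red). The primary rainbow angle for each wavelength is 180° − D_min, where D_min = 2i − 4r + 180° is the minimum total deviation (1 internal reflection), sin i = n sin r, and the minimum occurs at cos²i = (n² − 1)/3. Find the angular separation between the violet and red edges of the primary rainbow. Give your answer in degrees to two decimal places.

At 443 nm (n = 1.339): cos²i = 0.26431 → i = 59.062°, r = 39.834°, D_min = 138.786°, rainbow angle = 41.214°.
At 670 nm (n = 1.332): cos²i = 0.25807 → i = 59.469°, r = 40.290°, D_min = 137.776°, rainbow angle = 42.224°.
Angular width = |41.214° − 42.224°| = 1.010°.

1.01°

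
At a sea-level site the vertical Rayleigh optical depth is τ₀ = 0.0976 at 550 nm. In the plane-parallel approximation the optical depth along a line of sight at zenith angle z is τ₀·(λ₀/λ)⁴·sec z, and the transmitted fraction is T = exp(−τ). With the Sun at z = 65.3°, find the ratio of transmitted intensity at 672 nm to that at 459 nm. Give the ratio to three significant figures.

Airmass: sec 65.3° = 2.3931.
τ(672 nm) = 0.0976 × (550/672)⁴ × 2.3931 = 0.0976 × 0.4487 × 2.3931 = 0.1048.
τ(459 nm) = 0.0976 × (550/459)⁴ × 2.3931 = 0.0976 × 2.0616 × 2.3931 = 0.4815.
T(672)/T(459) = exp(τ_B − τ_A) = exp(0.3767) = 1.4575.

1.46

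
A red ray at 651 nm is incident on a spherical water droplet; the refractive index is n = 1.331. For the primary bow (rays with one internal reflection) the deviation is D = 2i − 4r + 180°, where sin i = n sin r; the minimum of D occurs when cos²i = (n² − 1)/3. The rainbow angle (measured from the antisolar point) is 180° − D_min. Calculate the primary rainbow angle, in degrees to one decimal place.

cos²i = (1.77156 − 1)/3 = 0.25719; i = arccos(0.50714) = 59.527°.
sin r = sin 59.527°/1.331 = 0.64753; r = 40.356°.
D_min = 2·59.527° − 4·40.356° + 180° = 137.630°.
Rainbow angle = 180° − D_min = 42.370°.

42.4°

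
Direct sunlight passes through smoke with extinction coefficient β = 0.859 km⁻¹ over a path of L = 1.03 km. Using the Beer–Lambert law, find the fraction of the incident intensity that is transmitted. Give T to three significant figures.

0.413

τ = β·L = 0.859 × 1.03 = 0.8848.
T = exp(−0.8848) = 0.4128.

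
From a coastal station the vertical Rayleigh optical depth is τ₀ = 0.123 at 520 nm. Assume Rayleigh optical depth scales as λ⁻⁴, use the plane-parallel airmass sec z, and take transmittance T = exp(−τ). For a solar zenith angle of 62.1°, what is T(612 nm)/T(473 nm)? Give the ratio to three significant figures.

Airmass: sec 62.1° = 2.1371.
τ(612 nm) = 0.123 × (520/612)⁴ × 2.1371 = 0.123 × 0.5212 × 2.1371 = 0.1370.
τ(473 nm) = 0.123 × (520/473)⁴ × 2.1371 = 0.123 × 1.4607 × 2.1371 = 0.3840.
T(612)/T(473) = exp(τ_B − τ_A) = exp(0.2470) = 1.2801.

1.28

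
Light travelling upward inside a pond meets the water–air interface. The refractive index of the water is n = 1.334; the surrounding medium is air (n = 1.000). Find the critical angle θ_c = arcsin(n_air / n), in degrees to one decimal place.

48.6°

sin θ_c = n_air / n = 1.000 / 1.334 = 0.7496.
θ_c = arcsin(0.7496) = 48.56°.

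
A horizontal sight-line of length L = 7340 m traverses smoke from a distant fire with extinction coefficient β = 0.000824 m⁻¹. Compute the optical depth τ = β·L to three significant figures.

τ = β·L = 0.000824 × 7340 = 6.0482.

6.05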